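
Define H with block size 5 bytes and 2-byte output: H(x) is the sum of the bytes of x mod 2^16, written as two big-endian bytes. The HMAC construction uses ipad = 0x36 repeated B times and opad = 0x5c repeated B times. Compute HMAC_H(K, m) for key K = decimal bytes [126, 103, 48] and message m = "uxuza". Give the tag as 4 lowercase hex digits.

01cc

Key decimal bytes [126, 103, 48] = 7e 67 30 is 3 bytes ≤ B = 5; zero-pad to 5 bytes: K' = 7e 67 30 00 00.
K' ⊕ ipad = 48 51 06 36 36.  K' ⊕ opad = 22 3b 6c 5c 5c.
Inner input = (K'⊕ipad) ∥ m = 48 51 06 36 36 ∥ 75 78 75 7a 61.
Inner hash: sum = 72+81+6+54+54+117+120+117+122+97 = 840 → 03 48.
Outer input = (K'⊕opad) ∥ inner = 22 3b 6c 5c 5c ∥ 03 48.
Outer hash (tag): sum = 34+59+108+92+92+3+72 = 460 → 01 cc.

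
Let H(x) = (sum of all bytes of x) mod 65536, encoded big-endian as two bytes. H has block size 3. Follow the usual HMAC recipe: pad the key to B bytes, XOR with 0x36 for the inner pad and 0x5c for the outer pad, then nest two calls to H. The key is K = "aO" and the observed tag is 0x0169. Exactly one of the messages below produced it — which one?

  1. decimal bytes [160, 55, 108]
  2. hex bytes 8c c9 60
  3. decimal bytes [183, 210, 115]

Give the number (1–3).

Key "aO" = 61 4f is 2 bytes ≤ B = 3; zero-pad to 3 bytes: K' = 61 4f 00.
K' ⊕ ipad = 57 79 36; K' ⊕ opad = 3d 13 5c.
m1: inner = H(57 79 36 a0 37 6c) = 02 49; tag = H(3d 13 5c 02 49) = 00f7
m2: inner = H(57 79 36 8c c9 60) = 02 bb; tag = H(3d 13 5c 02 bb) = 0169 ← matches
m3: inner = H(57 79 36 b7 d2 73) = 03 02; tag = H(3d 13 5c 03 02) = 00b1

2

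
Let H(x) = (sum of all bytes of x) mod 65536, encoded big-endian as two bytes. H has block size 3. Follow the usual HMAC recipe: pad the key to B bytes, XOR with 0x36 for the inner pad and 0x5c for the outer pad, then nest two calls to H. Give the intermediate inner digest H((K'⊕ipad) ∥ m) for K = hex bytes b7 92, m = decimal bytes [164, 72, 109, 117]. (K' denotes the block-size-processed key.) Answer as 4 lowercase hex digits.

0329

Key hex bytes b7 92 is 2 bytes ≤ B = 3; zero-pad to 3 bytes: K' = b7 92 00.
K' ⊕ ipad = 81 a4 36.
Inner input = 81 a4 36 ∥ a4 48 6d 75.
Inner hash: sum = 129+164+54+164+72+109+117 = 809 → 03 29.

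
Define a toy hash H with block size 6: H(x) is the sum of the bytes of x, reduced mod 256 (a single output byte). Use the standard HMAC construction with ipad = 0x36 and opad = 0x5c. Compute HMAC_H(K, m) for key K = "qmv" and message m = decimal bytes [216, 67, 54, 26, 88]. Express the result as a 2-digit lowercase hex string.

e3

Key "qmv" = 71 6d 76 is 3 bytes ≤ B = 6; zero-pad to 6 bytes: K' = 71 6d 76 00 00 00.
K' ⊕ ipad = 47 5b 40 36 36 36.  K' ⊕ opad = 2d 31 2a 5c 5c 5c.
Inner input = (K'⊕ipad) ∥ m = 47 5b 40 36 36 36 ∥ d8 43 36 1a 58.
Inner hash: sum = 71+91+64+54+54+54+216+67+54+26+88 = 839; mod 256 = 71 → 47.
Outer input = (K'⊕opad) ∥ inner = 2d 31 2a 5c 5c 5c ∥ 47.
Outer hash (tag): sum = 45+49+42+92+92+92+71 = 483; mod 256 = 227 → e3.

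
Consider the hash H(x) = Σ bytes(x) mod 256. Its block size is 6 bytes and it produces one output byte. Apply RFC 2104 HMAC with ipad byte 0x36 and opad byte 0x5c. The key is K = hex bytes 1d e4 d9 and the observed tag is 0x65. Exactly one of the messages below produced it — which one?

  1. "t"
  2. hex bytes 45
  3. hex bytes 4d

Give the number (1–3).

2

Key hex bytes 1d e4 d9 is 3 bytes ≤ B = 6; zero-pad to 6 bytes: K' = 1d e4 d9 00 00 00.
K' ⊕ ipad = 2b d2 ef 36 36 36; K' ⊕ opad = 41 b8 85 5c 5c 5c.
m1: inner = H(2b d2 ef 36 36 36 74) = 02; tag = H(41 b8 85 5c 5c 5c 02) = 94
m2: inner = H(2b d2 ef 36 36 36 45) = d3; tag = H(41 b8 85 5c 5c 5c d3) = 65 ← matches
m3: inner = H(2b d2 ef 36 36 36 4d) = db; tag = H(41 b8 85 5c 5c 5c db) = 6d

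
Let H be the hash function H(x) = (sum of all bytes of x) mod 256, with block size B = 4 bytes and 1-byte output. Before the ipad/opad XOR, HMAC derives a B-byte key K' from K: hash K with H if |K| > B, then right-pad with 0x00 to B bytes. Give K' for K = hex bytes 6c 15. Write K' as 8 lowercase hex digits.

6c150000

Key hex bytes 6c 15 is 2 bytes ≤ B = 4; zero-pad to 4 bytes: K' = 6c 15 00 00.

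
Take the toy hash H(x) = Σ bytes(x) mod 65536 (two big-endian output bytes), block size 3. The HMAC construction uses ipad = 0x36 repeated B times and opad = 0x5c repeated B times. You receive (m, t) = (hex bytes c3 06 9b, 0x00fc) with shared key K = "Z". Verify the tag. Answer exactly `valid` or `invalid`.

Key "Z" = 5a is 1 byte ≤ B = 3; zero-pad to 3 bytes: K' = 5a 00 00.
K' ⊕ ipad = 6c 36 36; K' ⊕ opad = 06 5c 5c.
Inner hash: sum = 108+54+54+195+6+155 = 572 → 02 3c.
Outer hash (recomputed tag): sum = 6+92+92+2+60 = 252 → 00 fc.
Recomputed tag = 00fc; claimed = 00fc → match.

valid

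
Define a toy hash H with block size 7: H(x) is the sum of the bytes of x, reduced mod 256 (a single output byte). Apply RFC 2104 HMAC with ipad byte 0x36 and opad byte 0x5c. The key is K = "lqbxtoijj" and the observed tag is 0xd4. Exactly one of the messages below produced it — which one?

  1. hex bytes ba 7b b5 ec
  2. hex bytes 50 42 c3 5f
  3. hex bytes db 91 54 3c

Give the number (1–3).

3

Key "lqbxtoijj" = 6c 71 62 78 74 6f 69 6a 6a is 9 bytes > B = 7, so hash it first: H(key) = d7, then zero-pad to 7 bytes: K' = d7 00 00 00 00 00 00.
K' ⊕ ipad = e1 36 36 36 36 36 36; K' ⊕ opad = 8b 5c 5c 5c 5c 5c 5c.
m1: inner = H(e1 36 36 36 36 36 36 ba 7b b5 ec) = fb; tag = H(8b 5c 5c 5c 5c 5c 5c fb) = ae
m2: inner = H(e1 36 36 36 36 36 36 50 42 c3 5f) = d9; tag = H(8b 5c 5c 5c 5c 5c 5c d9) = 8c
m3: inner = H(e1 36 36 36 36 36 36 db 91 54 3c) = 21; tag = H(8b 5c 5c 5c 5c 5c 5c 21) = d4 ← matches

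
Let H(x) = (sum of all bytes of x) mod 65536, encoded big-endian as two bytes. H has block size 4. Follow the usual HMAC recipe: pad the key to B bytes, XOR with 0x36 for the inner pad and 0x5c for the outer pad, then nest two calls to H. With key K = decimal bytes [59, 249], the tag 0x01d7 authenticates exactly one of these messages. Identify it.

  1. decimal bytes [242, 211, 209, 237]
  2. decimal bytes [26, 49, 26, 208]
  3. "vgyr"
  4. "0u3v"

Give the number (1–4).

3

Key decimal bytes [59, 249] = 3b f9 is 2 bytes ≤ B = 4; zero-pad to 4 bytes: K' = 3b f9 00 00.
K' ⊕ ipad = 0d cf 36 36; K' ⊕ opad = 67 a5 5c 5c.
m1: inner = H(0d cf 36 36 f2 d3 d1 ed) = 04 cb; tag = H(67 a5 5c 5c 04 cb) = 0293
m2: inner = H(0d cf 36 36 1a 31 1a d0) = 02 7d; tag = H(67 a5 5c 5c 02 7d) = 0243
m3: inner = H(0d cf 36 36 76 67 79 72) = 03 10; tag = H(67 a5 5c 5c 03 10) = 01d7 ← matches
m4: inner = H(0d cf 36 36 30 75 33 76) = 02 96; tag = H(67 a5 5c 5c 02 96) = 025c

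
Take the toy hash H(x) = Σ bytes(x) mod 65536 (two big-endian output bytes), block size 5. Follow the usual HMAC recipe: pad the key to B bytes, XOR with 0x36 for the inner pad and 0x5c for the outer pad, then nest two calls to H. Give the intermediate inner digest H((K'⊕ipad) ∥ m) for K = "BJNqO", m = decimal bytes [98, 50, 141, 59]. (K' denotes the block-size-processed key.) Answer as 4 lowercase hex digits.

Key "BJNqO" = 42 4a 4e 71 4f is exactly B = 5 bytes: K' = 42 4a 4e 71 4f.
K' ⊕ ipad = 74 7c 78 47 79.
Inner input = 74 7c 78 47 79 ∥ 62 32 8d 3b.
Inner hash: sum = 116+124+120+71+121+98+50+141+59 = 900 → 03 84.

0384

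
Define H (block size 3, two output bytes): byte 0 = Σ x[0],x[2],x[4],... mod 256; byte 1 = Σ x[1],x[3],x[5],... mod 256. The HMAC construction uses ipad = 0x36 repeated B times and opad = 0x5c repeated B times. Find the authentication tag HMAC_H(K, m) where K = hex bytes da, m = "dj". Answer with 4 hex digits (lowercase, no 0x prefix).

7ce8

Key hex bytes da is 1 byte ≤ B = 3; zero-pad to 3 bytes: K' = da 00 00.
K' ⊕ ipad = ec 36 36.  K' ⊕ opad = 86 5c 5c.
Inner input = (K'⊕ipad) ∥ m = ec 36 36 ∥ 64 6a.
Inner hash: even-index sum = 396 mod 256 = 140; odd-index sum = 154 mod 256 = 154 → 8c 9a.
Outer input = (K'⊕opad) ∥ inner = 86 5c 5c ∥ 8c 9a.
Outer hash (tag): even-index sum = 380 mod 256 = 124; odd-index sum = 232 mod 256 = 232 → 7c e8.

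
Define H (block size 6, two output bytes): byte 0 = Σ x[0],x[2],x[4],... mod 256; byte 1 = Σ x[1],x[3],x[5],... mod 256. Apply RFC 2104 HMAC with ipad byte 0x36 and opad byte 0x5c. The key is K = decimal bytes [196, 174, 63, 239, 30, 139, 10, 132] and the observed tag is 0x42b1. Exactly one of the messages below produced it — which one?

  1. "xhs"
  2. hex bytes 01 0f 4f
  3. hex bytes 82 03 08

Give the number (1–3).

3

Key decimal bytes [196, 174, 63, 239, 30, 139, 10, 132] = c4 ae 3f ef 1e 8b 0a 84 is 8 bytes > B = 6, so hash it first: H(key) = 2b ac, then zero-pad to 6 bytes: K' = 2b ac 00 00 00 00.
K' ⊕ ipad = 1d 9a 36 36 36 36; K' ⊕ opad = 77 f0 5c 5c 5c 5c.
m1: inner = H(1d 9a 36 36 36 36 78 68 73) = 74 6e; tag = H(77 f0 5c 5c 5c 5c 74 6e) = a316
m2: inner = H(1d 9a 36 36 36 36 01 0f 4f) = d9 15; tag = H(77 f0 5c 5c 5c 5c d9 15) = 08bd
m3: inner = H(1d 9a 36 36 36 36 82 03 08) = 13 09; tag = H(77 f0 5c 5c 5c 5c 13 09) = 42b1 ← matches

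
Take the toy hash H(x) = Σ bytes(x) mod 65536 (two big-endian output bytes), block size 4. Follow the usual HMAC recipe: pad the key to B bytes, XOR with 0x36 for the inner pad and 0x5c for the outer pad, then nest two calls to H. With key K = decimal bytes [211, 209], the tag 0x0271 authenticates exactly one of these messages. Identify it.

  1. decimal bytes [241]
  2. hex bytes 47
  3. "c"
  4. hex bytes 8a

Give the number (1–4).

Key decimal bytes [211, 209] = d3 d1 is 2 bytes ≤ B = 4; zero-pad to 4 bytes: K' = d3 d1 00 00.
K' ⊕ ipad = e5 e7 36 36; K' ⊕ opad = 8f 8d 5c 5c.
m1: inner = H(e5 e7 36 36 f1) = 03 29; tag = H(8f 8d 5c 5c 03 29) = 0200
m2: inner = H(e5 e7 36 36 47) = 02 7f; tag = H(8f 8d 5c 5c 02 7f) = 0255
m3: inner = H(e5 e7 36 36 63) = 02 9b; tag = H(8f 8d 5c 5c 02 9b) = 0271 ← matches
m4: inner = H(e5 e7 36 36 8a) = 02 c2; tag = H(8f 8d 5c 5c 02 c2) = 0298

3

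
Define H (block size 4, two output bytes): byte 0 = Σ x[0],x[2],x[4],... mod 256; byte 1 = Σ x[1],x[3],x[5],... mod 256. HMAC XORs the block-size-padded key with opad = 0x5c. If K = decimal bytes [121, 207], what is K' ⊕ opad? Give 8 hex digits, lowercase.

25935c5c

Key decimal bytes [121, 207] = 79 cf is 2 bytes ≤ B = 4; zero-pad to 4 bytes: K' = 79 cf 00 00.
XOR each byte with 0x5c: 79⊕5c=25, cf⊕5c=93, 00⊕5c=5c, 00⊕5c=5c.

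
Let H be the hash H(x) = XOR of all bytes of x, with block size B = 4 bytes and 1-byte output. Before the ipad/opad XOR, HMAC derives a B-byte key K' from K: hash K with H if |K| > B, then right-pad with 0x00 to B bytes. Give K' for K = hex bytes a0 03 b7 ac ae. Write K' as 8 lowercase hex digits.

16000000

|K| = 5 > B = 4, so first hash the key.
H(K): XOR a0⊕03⊕b7⊕ac⊕ae = 16.
Zero-pad H(K) = 16 to 4 bytes: K' = 16 00 00 00.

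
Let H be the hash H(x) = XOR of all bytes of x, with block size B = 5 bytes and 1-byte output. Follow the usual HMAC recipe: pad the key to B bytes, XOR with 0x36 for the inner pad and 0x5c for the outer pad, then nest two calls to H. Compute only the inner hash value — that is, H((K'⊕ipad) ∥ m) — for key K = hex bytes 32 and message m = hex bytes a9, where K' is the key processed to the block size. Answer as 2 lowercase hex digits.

ad

Key hex bytes 32 is 1 byte ≤ B = 5; zero-pad to 5 bytes: K' = 32 00 00 00 00.
K' ⊕ ipad = 04 36 36 36 36.
Inner input = 04 36 36 36 36 ∥ a9.
Inner hash: XOR 04⊕36⊕36⊕36⊕36⊕a9 = ad.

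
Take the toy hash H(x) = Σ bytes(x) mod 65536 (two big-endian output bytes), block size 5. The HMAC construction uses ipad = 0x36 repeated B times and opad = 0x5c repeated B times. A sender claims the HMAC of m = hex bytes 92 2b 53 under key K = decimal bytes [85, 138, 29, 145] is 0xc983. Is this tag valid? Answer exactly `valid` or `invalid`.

Key decimal bytes [85, 138, 29, 145] = 55 8a 1d 91 is 4 bytes ≤ B = 5; zero-pad to 5 bytes: K' = 55 8a 1d 91 00.
K' ⊕ ipad = 63 bc 2b a7 36; K' ⊕ opad = 09 d6 41 cd 5c.
Inner hash: sum = 99+188+43+167+54+146+43+83 = 823 → 03 37.
Outer hash (recomputed tag): sum = 9+214+65+205+92+3+55 = 643 → 02 83.
Recomputed tag = 0283; claimed = c983 → mismatch.

invalid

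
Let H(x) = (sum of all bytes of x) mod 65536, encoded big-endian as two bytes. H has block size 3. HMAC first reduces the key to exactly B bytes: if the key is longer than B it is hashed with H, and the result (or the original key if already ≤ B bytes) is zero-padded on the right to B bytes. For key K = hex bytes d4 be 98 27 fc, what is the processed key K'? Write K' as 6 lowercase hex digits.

|K| = 5 > B = 3, so first hash the key.
H(K): sum = 212+190+152+39+252 = 845 → 03 4d.
Zero-pad H(K) = 03 4d to 3 bytes: K' = 03 4d 00.

034d00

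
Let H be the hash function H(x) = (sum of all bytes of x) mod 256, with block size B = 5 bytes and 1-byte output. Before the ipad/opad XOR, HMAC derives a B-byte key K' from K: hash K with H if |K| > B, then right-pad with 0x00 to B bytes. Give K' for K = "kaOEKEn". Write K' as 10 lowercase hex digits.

|K| = 7 > B = 5, so first hash the key.
H(K): sum = 107+97+79+69+75+69+110 = 606; mod 256 = 94 → 5e.
Zero-pad H(K) = 5e to 5 bytes: K' = 5e 00 00 00 00.

5e00000000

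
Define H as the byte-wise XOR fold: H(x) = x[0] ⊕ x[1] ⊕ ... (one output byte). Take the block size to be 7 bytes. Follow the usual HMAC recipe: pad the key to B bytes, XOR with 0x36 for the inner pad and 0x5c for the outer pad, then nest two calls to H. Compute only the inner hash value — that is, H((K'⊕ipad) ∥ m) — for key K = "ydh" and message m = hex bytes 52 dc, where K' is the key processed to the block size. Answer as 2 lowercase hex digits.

Key "ydh" = 79 64 68 is 3 bytes ≤ B = 7; zero-pad to 7 bytes: K' = 79 64 68 00 00 00 00.
K' ⊕ ipad = 4f 52 5e 36 36 36 36.
Inner input = 4f 52 5e 36 36 36 36 ∥ 52 dc.
Inner hash: XOR 4f⊕52⊕5e⊕36⊕36⊕36⊕36⊕52⊕dc = cd.

cd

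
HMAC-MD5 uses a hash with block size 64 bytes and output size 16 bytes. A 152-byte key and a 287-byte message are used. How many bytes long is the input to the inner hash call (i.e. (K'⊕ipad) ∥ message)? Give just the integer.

Key is 152 > 64 bytes, so it is hashed to 16 bytes then zero-padded to 64: |K'| = 64.
Inner input = (K'⊕ipad) ∥ m → 64 + 287 = 351 bytes.

351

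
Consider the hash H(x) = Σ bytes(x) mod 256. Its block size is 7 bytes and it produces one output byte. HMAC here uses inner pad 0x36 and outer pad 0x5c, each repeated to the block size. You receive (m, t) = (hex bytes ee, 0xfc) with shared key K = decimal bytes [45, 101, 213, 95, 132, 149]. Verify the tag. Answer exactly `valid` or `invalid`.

Key decimal bytes [45, 101, 213, 95, 132, 149] = 2d 65 d5 5f 84 95 is 6 bytes ≤ B = 7; zero-pad to 7 bytes: K' = 2d 65 d5 5f 84 95 00.
K' ⊕ ipad = 1b 53 e3 69 b2 a3 36; K' ⊕ opad = 71 39 89 03 d8 c9 5c.
Inner hash: sum = 27+83+227+105+178+163+54+238 = 1075; mod 256 = 51 → 33.
Outer hash (recomputed tag): sum = 113+57+137+3+216+201+92+51 = 870; mod 256 = 102 → 66.
Recomputed tag = 66; claimed = fc → mismatch.

invalid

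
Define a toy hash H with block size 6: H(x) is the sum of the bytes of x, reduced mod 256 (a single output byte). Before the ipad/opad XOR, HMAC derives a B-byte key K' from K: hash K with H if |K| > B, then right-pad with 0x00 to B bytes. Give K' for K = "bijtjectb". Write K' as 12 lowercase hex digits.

|K| = 9 > B = 6, so first hash the key.
H(K): sum = 98+105+106+116+106+101+99+116+98 = 945; mod 256 = 177 → b1.
Zero-pad H(K) = b1 to 6 bytes: K' = b1 00 00 00 00 00.

b10000000000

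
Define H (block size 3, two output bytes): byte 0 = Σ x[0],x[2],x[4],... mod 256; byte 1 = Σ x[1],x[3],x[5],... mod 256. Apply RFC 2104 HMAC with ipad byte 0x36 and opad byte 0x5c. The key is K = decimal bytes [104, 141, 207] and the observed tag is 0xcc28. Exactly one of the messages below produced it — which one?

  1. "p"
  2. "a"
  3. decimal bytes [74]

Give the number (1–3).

Key decimal bytes [104, 141, 207] = 68 8d cf is exactly B = 3 bytes: K' = 68 8d cf.
K' ⊕ ipad = 5e bb f9; K' ⊕ opad = 34 d1 93.
m1: inner = H(5e bb f9 70) = 57 2b; tag = H(34 d1 93 57 2b) = f228
m2: inner = H(5e bb f9 61) = 57 1c; tag = H(34 d1 93 57 1c) = e328
m3: inner = H(5e bb f9 4a) = 57 05; tag = H(34 d1 93 57 05) = cc28 ← matches

3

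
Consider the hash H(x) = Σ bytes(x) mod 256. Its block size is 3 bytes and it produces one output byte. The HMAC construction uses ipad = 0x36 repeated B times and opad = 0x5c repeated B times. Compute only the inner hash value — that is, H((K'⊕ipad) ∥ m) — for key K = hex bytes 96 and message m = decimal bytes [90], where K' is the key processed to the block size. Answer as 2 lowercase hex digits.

66

Key hex bytes 96 is 1 byte ≤ B = 3; zero-pad to 3 bytes: K' = 96 00 00.
K' ⊕ ipad = a0 36 36.
Inner input = a0 36 36 ∥ 5a.
Inner hash: sum = 160+54+54+90 = 358; mod 256 = 102 → 66.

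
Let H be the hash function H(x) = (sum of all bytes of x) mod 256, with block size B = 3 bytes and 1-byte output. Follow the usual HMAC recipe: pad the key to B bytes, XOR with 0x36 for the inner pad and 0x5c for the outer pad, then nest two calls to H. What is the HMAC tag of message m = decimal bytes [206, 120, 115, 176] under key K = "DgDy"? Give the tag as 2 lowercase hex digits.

Key "DgDy" = 44 67 44 79 is 4 bytes > B = 3, so hash it first: H(key) = 68, then zero-pad to 3 bytes: K' = 68 00 00.
K' ⊕ ipad = 5e 36 36.  K' ⊕ opad = 34 5c 5c.
Inner input = (K'⊕ipad) ∥ m = 5e 36 36 ∥ ce 78 73 b0.
Inner hash: sum = 94+54+54+206+120+115+176 = 819; mod 256 = 51 → 33.
Outer input = (K'⊕opad) ∥ inner = 34 5c 5c ∥ 33.
Outer hash (tag): sum = 52+92+92+51 = 287; mod 256 = 31 → 1f.

1f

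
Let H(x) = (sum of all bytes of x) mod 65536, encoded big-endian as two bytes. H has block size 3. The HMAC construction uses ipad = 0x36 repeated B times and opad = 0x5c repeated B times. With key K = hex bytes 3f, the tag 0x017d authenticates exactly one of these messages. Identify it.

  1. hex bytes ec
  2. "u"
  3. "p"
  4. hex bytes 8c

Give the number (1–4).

Key hex bytes 3f is 1 byte ≤ B = 3; zero-pad to 3 bytes: K' = 3f 00 00.
K' ⊕ ipad = 09 36 36; K' ⊕ opad = 63 5c 5c.
m1: inner = H(09 36 36 ec) = 01 61; tag = H(63 5c 5c 01 61) = 017d ← matches
m2: inner = H(09 36 36 75) = 00 ea; tag = H(63 5c 5c 00 ea) = 0205
m3: inner = H(09 36 36 70) = 00 e5; tag = H(63 5c 5c 00 e5) = 0200
m4: inner = H(09 36 36 8c) = 01 01; tag = H(63 5c 5c 01 01) = 011d

1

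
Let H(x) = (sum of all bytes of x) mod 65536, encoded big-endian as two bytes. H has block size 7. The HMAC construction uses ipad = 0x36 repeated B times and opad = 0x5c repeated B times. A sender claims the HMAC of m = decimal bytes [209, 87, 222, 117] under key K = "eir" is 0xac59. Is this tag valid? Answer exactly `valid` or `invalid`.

invalid

Key "eir" = 65 69 72 is 3 bytes ≤ B = 7; zero-pad to 7 bytes: K' = 65 69 72 00 00 00 00.
K' ⊕ ipad = 53 5f 44 36 36 36 36; K' ⊕ opad = 39 35 2e 5c 5c 5c 5c.
Inner hash: sum = 83+95+68+54+54+54+54+209+87+222+117 = 1097 → 04 49.
Outer hash (recomputed tag): sum = 57+53+46+92+92+92+92+4+73 = 601 → 02 59.
Recomputed tag = 0259; claimed = ac59 → mismatch.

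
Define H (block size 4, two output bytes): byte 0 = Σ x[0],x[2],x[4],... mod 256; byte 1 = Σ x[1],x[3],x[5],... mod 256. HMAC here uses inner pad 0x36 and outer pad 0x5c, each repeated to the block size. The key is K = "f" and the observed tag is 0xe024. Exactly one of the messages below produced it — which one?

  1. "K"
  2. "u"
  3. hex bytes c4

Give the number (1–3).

3

Key "f" = 66 is 1 byte ≤ B = 4; zero-pad to 4 bytes: K' = 66 00 00 00.
K' ⊕ ipad = 50 36 36 36; K' ⊕ opad = 3a 5c 5c 5c.
m1: inner = H(50 36 36 36 4b) = d1 6c; tag = H(3a 5c 5c 5c d1 6c) = 6724
m2: inner = H(50 36 36 36 75) = fb 6c; tag = H(3a 5c 5c 5c fb 6c) = 9124
m3: inner = H(50 36 36 36 c4) = 4a 6c; tag = H(3a 5c 5c 5c 4a 6c) = e024 ← matches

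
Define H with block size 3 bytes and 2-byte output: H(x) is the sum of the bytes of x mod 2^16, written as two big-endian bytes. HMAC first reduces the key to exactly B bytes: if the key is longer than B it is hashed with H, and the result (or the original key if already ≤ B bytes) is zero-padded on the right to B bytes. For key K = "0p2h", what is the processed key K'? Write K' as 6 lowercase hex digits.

013a00

|K| = 4 > B = 3, so first hash the key.
H(K): sum = 48+112+50+104 = 314 → 01 3a.
Zero-pad H(K) = 01 3a to 3 bytes: K' = 01 3a 00.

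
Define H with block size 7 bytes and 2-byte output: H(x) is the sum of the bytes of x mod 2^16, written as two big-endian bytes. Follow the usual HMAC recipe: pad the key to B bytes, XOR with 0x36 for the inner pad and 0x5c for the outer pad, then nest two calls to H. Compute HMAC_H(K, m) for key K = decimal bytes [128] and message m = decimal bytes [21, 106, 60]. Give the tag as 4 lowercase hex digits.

Key decimal bytes [128] = 80 is 1 byte ≤ B = 7; zero-pad to 7 bytes: K' = 80 00 00 00 00 00 00.
K' ⊕ ipad = b6 36 36 36 36 36 36.  K' ⊕ opad = dc 5c 5c 5c 5c 5c 5c.
Inner input = (K'⊕ipad) ∥ m = b6 36 36 36 36 36 36 ∥ 15 6a 3c.
Inner hash: sum = 182+54+54+54+54+54+54+21+106+60 = 693 → 02 b5.
Outer input = (K'⊕opad) ∥ inner = dc 5c 5c 5c 5c 5c 5c ∥ 02 b5.
Outer hash (tag): sum = 220+92+92+92+92+92+92+2+181 = 955 → 03 bb.

03bb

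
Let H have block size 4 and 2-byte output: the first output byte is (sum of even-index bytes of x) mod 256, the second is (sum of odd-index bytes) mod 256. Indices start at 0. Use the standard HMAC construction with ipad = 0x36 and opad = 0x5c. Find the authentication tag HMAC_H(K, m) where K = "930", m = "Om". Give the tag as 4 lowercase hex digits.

Key "930" = 39 33 30 is 3 bytes ≤ B = 4; zero-pad to 4 bytes: K' = 39 33 30 00.
K' ⊕ ipad = 0f 05 06 36.  K' ⊕ opad = 65 6f 6c 5c.
Inner input = (K'⊕ipad) ∥ m = 0f 05 06 36 ∥ 4f 6d.
Inner hash: even-index sum = 100 mod 256 = 100; odd-index sum = 168 mod 256 = 168 → 64 a8.
Outer input = (K'⊕opad) ∥ inner = 65 6f 6c 5c ∥ 64 a8.
Outer hash (tag): even-index sum = 309 mod 256 = 53; odd-index sum = 371 mod 256 = 115 → 35 73.

3573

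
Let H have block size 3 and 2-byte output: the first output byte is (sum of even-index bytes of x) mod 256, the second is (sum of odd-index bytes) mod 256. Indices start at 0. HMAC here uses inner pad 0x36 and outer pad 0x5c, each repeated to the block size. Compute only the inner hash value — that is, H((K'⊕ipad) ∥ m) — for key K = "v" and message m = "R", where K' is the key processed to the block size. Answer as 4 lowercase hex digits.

Key "v" = 76 is 1 byte ≤ B = 3; zero-pad to 3 bytes: K' = 76 00 00.
K' ⊕ ipad = 40 36 36.
Inner input = 40 36 36 ∥ 52.
Inner hash: even-index sum = 118 mod 256 = 118; odd-index sum = 136 mod 256 = 136 → 76 88.

7688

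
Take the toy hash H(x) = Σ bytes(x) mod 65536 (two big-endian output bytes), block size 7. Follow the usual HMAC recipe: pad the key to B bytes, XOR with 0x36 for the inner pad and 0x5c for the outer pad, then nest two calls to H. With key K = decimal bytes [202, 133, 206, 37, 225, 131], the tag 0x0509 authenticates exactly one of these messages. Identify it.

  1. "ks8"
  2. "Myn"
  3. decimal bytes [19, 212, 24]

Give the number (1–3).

Key decimal bytes [202, 133, 206, 37, 225, 131] = ca 85 ce 25 e1 83 is 6 bytes ≤ B = 7; zero-pad to 7 bytes: K' = ca 85 ce 25 e1 83 00.
K' ⊕ ipad = fc b3 f8 13 d7 b5 36; K' ⊕ opad = 96 d9 92 79 bd df 5c.
m1: inner = H(fc b3 f8 13 d7 b5 36 6b 73 38) = 05 92; tag = H(96 d9 92 79 bd df 5c 05 92) = 0509 ← matches
m2: inner = H(fc b3 f8 13 d7 b5 36 4d 79 6e) = 05 b0; tag = H(96 d9 92 79 bd df 5c 05 b0) = 0527
m3: inner = H(fc b3 f8 13 d7 b5 36 13 d4 18) = 05 7b; tag = H(96 d9 92 79 bd df 5c 05 7b) = 04f2

1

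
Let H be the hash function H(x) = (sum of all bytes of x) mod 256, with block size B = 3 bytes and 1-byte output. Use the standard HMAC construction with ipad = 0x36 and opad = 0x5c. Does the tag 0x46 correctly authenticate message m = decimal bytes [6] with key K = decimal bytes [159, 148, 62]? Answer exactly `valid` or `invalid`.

valid

Key decimal bytes [159, 148, 62] = 9f 94 3e is exactly B = 3 bytes: K' = 9f 94 3e.
K' ⊕ ipad = a9 a2 08; K' ⊕ opad = c3 c8 62.
Inner hash: sum = 169+162+8+6 = 345; mod 256 = 89 → 59.
Outer hash (recomputed tag): sum = 195+200+98+89 = 582; mod 256 = 70 → 46.
Recomputed tag = 46; claimed = 46 → match.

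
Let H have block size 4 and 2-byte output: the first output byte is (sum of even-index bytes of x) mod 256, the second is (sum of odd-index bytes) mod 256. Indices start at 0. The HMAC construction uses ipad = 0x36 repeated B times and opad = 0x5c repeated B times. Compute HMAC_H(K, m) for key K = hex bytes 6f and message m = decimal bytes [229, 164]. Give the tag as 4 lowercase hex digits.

Key hex bytes 6f is 1 byte ≤ B = 4; zero-pad to 4 bytes: K' = 6f 00 00 00.
K' ⊕ ipad = 59 36 36 36.  K' ⊕ opad = 33 5c 5c 5c.
Inner input = (K'⊕ipad) ∥ m = 59 36 36 36 ∥ e5 a4.
Inner hash: even-index sum = 372 mod 256 = 116; odd-index sum = 272 mod 256 = 16 → 74 10.
Outer input = (K'⊕opad) ∥ inner = 33 5c 5c 5c ∥ 74 10.
Outer hash (tag): even-index sum = 259 mod 256 = 3; odd-index sum = 200 mod 256 = 200 → 03 c8.

03c8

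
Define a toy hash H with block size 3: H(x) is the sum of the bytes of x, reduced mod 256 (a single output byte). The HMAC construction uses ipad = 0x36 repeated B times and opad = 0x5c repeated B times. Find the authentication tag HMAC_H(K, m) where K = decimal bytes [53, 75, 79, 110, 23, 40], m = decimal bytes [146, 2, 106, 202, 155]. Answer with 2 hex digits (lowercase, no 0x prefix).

Key decimal bytes [53, 75, 79, 110, 23, 40] = 35 4b 4f 6e 17 28 is 6 bytes > B = 3, so hash it first: H(key) = 7c, then zero-pad to 3 bytes: K' = 7c 00 00.
K' ⊕ ipad = 4a 36 36.  K' ⊕ opad = 20 5c 5c.
Inner input = (K'⊕ipad) ∥ m = 4a 36 36 ∥ 92 02 6a ca 9b.
Inner hash: sum = 74+54+54+146+2+106+202+155 = 793; mod 256 = 25 → 19.
Outer input = (K'⊕opad) ∥ inner = 20 5c 5c ∥ 19.
Outer hash (tag): sum = 32+92+92+25 = 241 → f1.

f1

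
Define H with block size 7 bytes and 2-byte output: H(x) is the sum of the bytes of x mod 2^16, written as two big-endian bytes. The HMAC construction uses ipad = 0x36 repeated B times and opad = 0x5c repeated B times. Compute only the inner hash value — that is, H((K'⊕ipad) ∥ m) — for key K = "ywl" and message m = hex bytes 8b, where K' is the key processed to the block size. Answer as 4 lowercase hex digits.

024d

Key "ywl" = 79 77 6c is 3 bytes ≤ B = 7; zero-pad to 7 bytes: K' = 79 77 6c 00 00 00 00.
K' ⊕ ipad = 4f 41 5a 36 36 36 36.
Inner input = 4f 41 5a 36 36 36 36 ∥ 8b.
Inner hash: sum = 79+65+90+54+54+54+54+139 = 589 → 02 4d.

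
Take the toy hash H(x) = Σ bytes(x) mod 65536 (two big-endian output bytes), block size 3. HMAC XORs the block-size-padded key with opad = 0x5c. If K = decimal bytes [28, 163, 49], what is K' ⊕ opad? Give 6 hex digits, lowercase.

Key decimal bytes [28, 163, 49] = 1c a3 31 is exactly B = 3 bytes: K' = 1c a3 31.
XOR each byte with 0x5c: 1c⊕5c=40, a3⊕5c=ff, 31⊕5c=6d.

40ff6d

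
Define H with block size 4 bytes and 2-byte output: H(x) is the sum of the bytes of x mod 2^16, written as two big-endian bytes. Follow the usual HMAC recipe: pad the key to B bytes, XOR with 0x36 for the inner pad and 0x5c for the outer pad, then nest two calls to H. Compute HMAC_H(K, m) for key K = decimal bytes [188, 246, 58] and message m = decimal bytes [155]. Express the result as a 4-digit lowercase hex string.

Key decimal bytes [188, 246, 58] = bc f6 3a is 3 bytes ≤ B = 4; zero-pad to 4 bytes: K' = bc f6 3a 00.
K' ⊕ ipad = 8a c0 0c 36.  K' ⊕ opad = e0 aa 66 5c.
Inner input = (K'⊕ipad) ∥ m = 8a c0 0c 36 ∥ 9b.
Inner hash: sum = 138+192+12+54+155 = 551 → 02 27.
Outer input = (K'⊕opad) ∥ inner = e0 aa 66 5c ∥ 02 27.
Outer hash (tag): sum = 224+170+102+92+2+39 = 629 → 02 75.

0275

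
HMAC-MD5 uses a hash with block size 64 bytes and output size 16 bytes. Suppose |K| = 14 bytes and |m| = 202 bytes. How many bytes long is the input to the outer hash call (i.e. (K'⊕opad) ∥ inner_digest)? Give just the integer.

Key is 14 ≤ 64 bytes, zero-padded: |K'| = 64.
Outer input = (K'⊕opad) ∥ H(inner) → 64 + 16 = 80 bytes.

80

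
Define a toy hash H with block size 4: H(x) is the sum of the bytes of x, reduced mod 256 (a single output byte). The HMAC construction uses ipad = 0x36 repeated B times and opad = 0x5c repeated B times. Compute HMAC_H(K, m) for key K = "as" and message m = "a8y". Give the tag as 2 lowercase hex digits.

Key "as" = 61 73 is 2 bytes ≤ B = 4; zero-pad to 4 bytes: K' = 61 73 00 00.
K' ⊕ ipad = 57 45 36 36.  K' ⊕ opad = 3d 2f 5c 5c.
Inner input = (K'⊕ipad) ∥ m = 57 45 36 36 ∥ 61 38 79.
Inner hash: sum = 87+69+54+54+97+56+121 = 538; mod 256 = 26 → 1a.
Outer input = (K'⊕opad) ∥ inner = 3d 2f 5c 5c ∥ 1a.
Outer hash (tag): sum = 61+47+92+92+26 = 318; mod 256 = 62 → 3e.

3e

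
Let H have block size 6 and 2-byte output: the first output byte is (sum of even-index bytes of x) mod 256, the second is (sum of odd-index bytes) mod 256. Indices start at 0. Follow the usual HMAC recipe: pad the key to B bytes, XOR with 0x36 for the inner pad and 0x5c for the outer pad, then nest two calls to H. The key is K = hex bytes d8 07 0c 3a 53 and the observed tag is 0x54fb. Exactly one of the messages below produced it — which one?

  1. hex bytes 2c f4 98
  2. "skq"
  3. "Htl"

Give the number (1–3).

Key hex bytes d8 07 0c 3a 53 is 5 bytes ≤ B = 6; zero-pad to 6 bytes: K' = d8 07 0c 3a 53 00.
K' ⊕ ipad = ee 31 3a 0c 65 36; K' ⊕ opad = 84 5b 50 66 0f 5c.
m1: inner = H(ee 31 3a 0c 65 36 2c f4 98) = 51 67; tag = H(84 5b 50 66 0f 5c 51 67) = 3484
m2: inner = H(ee 31 3a 0c 65 36 73 6b 71) = 71 de; tag = H(84 5b 50 66 0f 5c 71 de) = 54fb ← matches
m3: inner = H(ee 31 3a 0c 65 36 48 74 6c) = 41 e7; tag = H(84 5b 50 66 0f 5c 41 e7) = 2404

2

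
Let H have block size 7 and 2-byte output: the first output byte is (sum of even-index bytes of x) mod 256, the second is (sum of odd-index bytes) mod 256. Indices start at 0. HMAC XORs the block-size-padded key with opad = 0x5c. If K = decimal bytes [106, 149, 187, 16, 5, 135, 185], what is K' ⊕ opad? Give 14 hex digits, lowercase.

Key decimal bytes [106, 149, 187, 16, 5, 135, 185] = 6a 95 bb 10 05 87 b9 is exactly B = 7 bytes: K' = 6a 95 bb 10 05 87 b9.
XOR each byte with 0x5c: 6a⊕5c=36, 95⊕5c=c9, bb⊕5c=e7, 10⊕5c=4c, 05⊕5c=59, 87⊕5c=db, b9⊕5c=e5.

36c9e74c59dbe5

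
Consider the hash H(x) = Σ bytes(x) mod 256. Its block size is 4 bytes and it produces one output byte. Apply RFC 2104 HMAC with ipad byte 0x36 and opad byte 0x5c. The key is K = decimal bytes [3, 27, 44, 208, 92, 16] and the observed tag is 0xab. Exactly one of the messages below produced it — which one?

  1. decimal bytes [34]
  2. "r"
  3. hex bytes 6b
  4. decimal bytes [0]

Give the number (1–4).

Key decimal bytes [3, 27, 44, 208, 92, 16] = 03 1b 2c d0 5c 10 is 6 bytes > B = 4, so hash it first: H(key) = 86, then zero-pad to 4 bytes: K' = 86 00 00 00.
K' ⊕ ipad = b0 36 36 36; K' ⊕ opad = da 5c 5c 5c.
m1: inner = H(b0 36 36 36 22) = 74; tag = H(da 5c 5c 5c 74) = 62
m2: inner = H(b0 36 36 36 72) = c4; tag = H(da 5c 5c 5c c4) = b2
m3: inner = H(b0 36 36 36 6b) = bd; tag = H(da 5c 5c 5c bd) = ab ← matches
m4: inner = H(b0 36 36 36 00) = 52; tag = H(da 5c 5c 5c 52) = 40

3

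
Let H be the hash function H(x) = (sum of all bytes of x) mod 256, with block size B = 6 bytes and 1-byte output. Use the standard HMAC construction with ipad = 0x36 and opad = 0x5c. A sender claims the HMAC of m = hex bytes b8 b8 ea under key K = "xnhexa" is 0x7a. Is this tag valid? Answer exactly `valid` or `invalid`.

valid

Key "xnhexa" = 78 6e 68 65 78 61 is exactly B = 6 bytes: K' = 78 6e 68 65 78 61.
K' ⊕ ipad = 4e 58 5e 53 4e 57; K' ⊕ opad = 24 32 34 39 24 3d.
Inner hash: sum = 78+88+94+83+78+87+184+184+234 = 1110; mod 256 = 86 → 56.
Outer hash (recomputed tag): sum = 36+50+52+57+36+61+86 = 378; mod 256 = 122 → 7a.
Recomputed tag = 7a; claimed = 7a → match.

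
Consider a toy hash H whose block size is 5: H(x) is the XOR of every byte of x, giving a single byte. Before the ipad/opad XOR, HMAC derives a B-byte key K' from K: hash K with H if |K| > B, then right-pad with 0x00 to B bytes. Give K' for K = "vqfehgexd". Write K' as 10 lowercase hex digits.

|K| = 9 > B = 5, so first hash the key.
H(K): XOR 76⊕71⊕66⊕65⊕68⊕67⊕65⊕78⊕64 = 72.
Zero-pad H(K) = 72 to 5 bytes: K' = 72 00 00 00 00.

7200000000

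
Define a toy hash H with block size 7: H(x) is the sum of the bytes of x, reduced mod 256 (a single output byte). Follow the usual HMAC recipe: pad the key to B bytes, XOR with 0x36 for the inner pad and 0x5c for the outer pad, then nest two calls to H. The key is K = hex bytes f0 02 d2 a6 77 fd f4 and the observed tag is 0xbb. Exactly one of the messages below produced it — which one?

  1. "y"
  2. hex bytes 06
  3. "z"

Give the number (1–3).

Key hex bytes f0 02 d2 a6 77 fd f4 is exactly B = 7 bytes: K' = f0 02 d2 a6 77 fd f4.
K' ⊕ ipad = c6 34 e4 90 41 cb c2; K' ⊕ opad = ac 5e 8e fa 2b a1 a8.
m1: inner = H(c6 34 e4 90 41 cb c2 79) = b5; tag = H(ac 5e 8e fa 2b a1 a8 b5) = bb ← matches
m2: inner = H(c6 34 e4 90 41 cb c2 06) = 42; tag = H(ac 5e 8e fa 2b a1 a8 42) = 48
m3: inner = H(c6 34 e4 90 41 cb c2 7a) = b6; tag = H(ac 5e 8e fa 2b a1 a8 b6) = bc

1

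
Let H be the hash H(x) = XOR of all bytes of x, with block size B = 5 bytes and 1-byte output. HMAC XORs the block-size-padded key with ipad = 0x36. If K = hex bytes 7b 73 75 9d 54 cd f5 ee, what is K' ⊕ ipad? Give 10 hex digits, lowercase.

5436363636

Key hex bytes 7b 73 75 9d 54 cd f5 ee is 8 bytes > B = 5, so hash it first: H(key) = 62, then zero-pad to 5 bytes: K' = 62 00 00 00 00.
XOR each byte with 0x36: 62⊕36=54, 00⊕36=36, 00⊕36=36, 00⊕36=36, 00⊕36=36.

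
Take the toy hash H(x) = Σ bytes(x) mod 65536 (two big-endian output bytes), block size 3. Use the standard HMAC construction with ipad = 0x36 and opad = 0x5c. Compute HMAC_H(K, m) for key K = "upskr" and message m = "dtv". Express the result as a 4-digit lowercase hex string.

01df

Key "upskr" = 75 70 73 6b 72 is 5 bytes > B = 3, so hash it first: H(key) = 02 35, then zero-pad to 3 bytes: K' = 02 35 00.
K' ⊕ ipad = 34 03 36.  K' ⊕ opad = 5e 69 5c.
Inner input = (K'⊕ipad) ∥ m = 34 03 36 ∥ 64 74 76.
Inner hash: sum = 52+3+54+100+116+118 = 443 → 01 bb.
Outer input = (K'⊕opad) ∥ inner = 5e 69 5c ∥ 01 bb.
Outer hash (tag): sum = 94+105+92+1+187 = 479 → 01 df.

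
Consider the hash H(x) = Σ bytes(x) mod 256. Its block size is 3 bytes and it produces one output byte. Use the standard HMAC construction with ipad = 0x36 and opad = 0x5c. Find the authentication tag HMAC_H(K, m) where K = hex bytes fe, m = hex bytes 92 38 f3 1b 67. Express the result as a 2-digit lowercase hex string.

cd

Key hex bytes fe is 1 byte ≤ B = 3; zero-pad to 3 bytes: K' = fe 00 00.
K' ⊕ ipad = c8 36 36.  K' ⊕ opad = a2 5c 5c.
Inner input = (K'⊕ipad) ∥ m = c8 36 36 ∥ 92 38 f3 1b 67.
Inner hash: sum = 200+54+54+146+56+243+27+103 = 883; mod 256 = 115 → 73.
Outer input = (K'⊕opad) ∥ inner = a2 5c 5c ∥ 73.
Outer hash (tag): sum = 162+92+92+115 = 461; mod 256 = 205 → cd.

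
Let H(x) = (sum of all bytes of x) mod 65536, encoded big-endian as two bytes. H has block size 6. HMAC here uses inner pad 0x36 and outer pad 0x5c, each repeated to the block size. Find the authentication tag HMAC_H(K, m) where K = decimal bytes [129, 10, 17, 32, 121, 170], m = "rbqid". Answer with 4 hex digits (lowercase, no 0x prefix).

Key decimal bytes [129, 10, 17, 32, 121, 170] = 81 0a 11 20 79 aa is exactly B = 6 bytes: K' = 81 0a 11 20 79 aa.
K' ⊕ ipad = b7 3c 27 16 4f 9c.  K' ⊕ opad = dd 56 4d 7c 25 f6.
Inner input = (K'⊕ipad) ∥ m = b7 3c 27 16 4f 9c ∥ 72 62 71 69 64.
Inner hash: sum = 183+60+39+22+79+156+114+98+113+105+100 = 1069 → 04 2d.
Outer input = (K'⊕opad) ∥ inner = dd 56 4d 7c 25 f6 ∥ 04 2d.
Outer hash (tag): sum = 221+86+77+124+37+246+4+45 = 840 → 03 48.

0348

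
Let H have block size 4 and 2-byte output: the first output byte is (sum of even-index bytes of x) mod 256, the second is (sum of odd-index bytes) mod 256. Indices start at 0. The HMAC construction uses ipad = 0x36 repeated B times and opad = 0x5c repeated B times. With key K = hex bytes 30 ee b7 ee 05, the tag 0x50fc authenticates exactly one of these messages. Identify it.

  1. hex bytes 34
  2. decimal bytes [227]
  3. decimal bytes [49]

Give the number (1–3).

Key hex bytes 30 ee b7 ee 05 is 5 bytes > B = 4, so hash it first: H(key) = ec dc, then zero-pad to 4 bytes: K' = ec dc 00 00.
K' ⊕ ipad = da ea 36 36; K' ⊕ opad = b0 80 5c 5c.
m1: inner = H(da ea 36 36 34) = 44 20; tag = H(b0 80 5c 5c 44 20) = 50fc ← matches
m2: inner = H(da ea 36 36 e3) = f3 20; tag = H(b0 80 5c 5c f3 20) = fffc
m3: inner = H(da ea 36 36 31) = 41 20; tag = H(b0 80 5c 5c 41 20) = 4dfc

1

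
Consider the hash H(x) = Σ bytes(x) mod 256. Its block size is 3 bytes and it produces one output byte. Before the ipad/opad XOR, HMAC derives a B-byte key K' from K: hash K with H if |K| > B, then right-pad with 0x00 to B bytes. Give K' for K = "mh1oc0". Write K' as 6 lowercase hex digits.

|K| = 6 > B = 3, so first hash the key.
H(K): sum = 109+104+49+111+99+48 = 520; mod 256 = 8 → 08.
Zero-pad H(K) = 08 to 3 bytes: K' = 08 00 00.

080000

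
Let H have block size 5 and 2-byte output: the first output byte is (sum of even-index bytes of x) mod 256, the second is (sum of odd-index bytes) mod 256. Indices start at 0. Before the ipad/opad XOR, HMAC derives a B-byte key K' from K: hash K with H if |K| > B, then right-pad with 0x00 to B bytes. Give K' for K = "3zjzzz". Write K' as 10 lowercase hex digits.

176e000000

|K| = 6 > B = 5, so first hash the key.
H(K): even-index sum = 279 mod 256 = 23; odd-index sum = 366 mod 256 = 110 → 17 6e.
Zero-pad H(K) = 17 6e to 5 bytes: K' = 17 6e 00 00 00.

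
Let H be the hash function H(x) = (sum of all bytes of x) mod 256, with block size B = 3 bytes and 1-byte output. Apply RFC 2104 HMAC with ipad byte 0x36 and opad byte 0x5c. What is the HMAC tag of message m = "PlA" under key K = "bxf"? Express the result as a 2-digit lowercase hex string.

8b

Key "bxf" = 62 78 66 is exactly B = 3 bytes: K' = 62 78 66.
K' ⊕ ipad = 54 4e 50.  K' ⊕ opad = 3e 24 3a.
Inner input = (K'⊕ipad) ∥ m = 54 4e 50 ∥ 50 6c 41.
Inner hash: sum = 84+78+80+80+108+65 = 495; mod 256 = 239 → ef.
Outer input = (K'⊕opad) ∥ inner = 3e 24 3a ∥ ef.
Outer hash (tag): sum = 62+36+58+239 = 395; mod 256 = 139 → 8b.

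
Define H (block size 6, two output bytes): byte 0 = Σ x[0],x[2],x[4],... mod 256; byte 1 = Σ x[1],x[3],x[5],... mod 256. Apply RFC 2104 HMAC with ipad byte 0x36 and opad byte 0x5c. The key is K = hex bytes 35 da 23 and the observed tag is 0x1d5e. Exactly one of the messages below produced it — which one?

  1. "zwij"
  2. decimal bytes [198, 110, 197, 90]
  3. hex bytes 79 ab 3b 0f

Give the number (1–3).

Key hex bytes 35 da 23 is 3 bytes ≤ B = 6; zero-pad to 6 bytes: K' = 35 da 23 00 00 00.
K' ⊕ ipad = 03 ec 15 36 36 36; K' ⊕ opad = 69 86 7f 5c 5c 5c.
m1: inner = H(03 ec 15 36 36 36 7a 77 69 6a) = 31 39; tag = H(69 86 7f 5c 5c 5c 31 39) = 7577
m2: inner = H(03 ec 15 36 36 36 c6 6e c5 5a) = d9 20; tag = H(69 86 7f 5c 5c 5c d9 20) = 1d5e ← matches
m3: inner = H(03 ec 15 36 36 36 79 ab 3b 0f) = 02 12; tag = H(69 86 7f 5c 5c 5c 02 12) = 4650

2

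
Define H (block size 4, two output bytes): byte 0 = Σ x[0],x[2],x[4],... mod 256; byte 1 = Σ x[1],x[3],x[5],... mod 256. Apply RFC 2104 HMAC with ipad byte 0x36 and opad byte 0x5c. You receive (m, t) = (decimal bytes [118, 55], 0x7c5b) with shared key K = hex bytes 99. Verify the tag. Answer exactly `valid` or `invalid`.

Key hex bytes 99 is 1 byte ≤ B = 4; zero-pad to 4 bytes: K' = 99 00 00 00.
K' ⊕ ipad = af 36 36 36; K' ⊕ opad = c5 5c 5c 5c.
Inner hash: even-index sum = 347 mod 256 = 91; odd-index sum = 163 mod 256 = 163 → 5b a3.
Outer hash (recomputed tag): even-index sum = 380 mod 256 = 124; odd-index sum = 347 mod 256 = 91 → 7c 5b.
Recomputed tag = 7c5b; claimed = 7c5b → match.

valid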